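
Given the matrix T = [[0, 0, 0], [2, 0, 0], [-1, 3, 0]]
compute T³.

T is strictly triangular, hence nilpotent: T³ = 0, so T³ = 0.

[[0, 0, 0], [0, 0, 0], [0, 0, 0]]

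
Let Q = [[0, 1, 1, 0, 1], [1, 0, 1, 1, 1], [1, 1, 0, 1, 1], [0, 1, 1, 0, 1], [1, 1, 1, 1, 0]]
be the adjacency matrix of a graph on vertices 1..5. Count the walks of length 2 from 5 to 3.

The number of length-2 walks from vertex 5 to vertex 3 is entry (5,3) of Q², where Q is the adjacency matrix.
Q² = [[3, 2, 2, 3, 2], [2, 4, 3, 2, 3], [2, 3, 4, 2, 3], [3, 2, 2, 3, 2], [2, 3, 3, 2, 4]]

3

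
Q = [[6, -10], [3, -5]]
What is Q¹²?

[[6, -10], [3, -5]]

Q² = Q (a projection; rank 1, trace 1), so Q¹² = Q.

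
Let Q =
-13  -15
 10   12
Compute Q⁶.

[[2059, 1995], [-1330, -1266]]

tr Q = -1 and det Q = -6, so the characteristic polynomial is λ² − (-1)λ + (-6) with roots 2 and -3.
Eigenvectors give P = [[-1, 3], [1, -2]] with P⁻¹ = [[2, 3], [1, 1]], and Q = P·diag(2, -3)·P⁻¹.
Then Q⁶ = P·diag(64, 729)·P⁻¹ = [[-64, 2187], [64, -1458]] · [[2, 3], [1, 1]] = [[2059, 1995], [-1330, -1266]].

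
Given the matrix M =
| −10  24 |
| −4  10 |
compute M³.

tr M = 0 and det M = −4, so the characteristic polynomial is λ² − (0)λ + (−4) with roots 2 and −2.
Eigenvectors give P = [[−2, −3], [−1, −1]] with P⁻¹ = [[1, −3], [−1, 2]], and M = P·diag(2, −2)·P⁻¹.
Then M³ = P·diag(8, −8)·P⁻¹ = [[−16, 24], [−8, 8]] · [[1, −3], [−1, 2]] = [[−40, 96], [−16, 40]].

[[−40, 96], [−16, 40]]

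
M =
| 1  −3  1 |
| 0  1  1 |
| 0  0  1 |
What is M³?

M = I + N where N = [[0, −3, 1], [0, 0, 1], [0, 0, 0]] is strictly upper-triangular, so N³ = 0.
(I + N)³ = I + 3·N + 3·N² = [[1, −9, −6], [0, 1, 3], [0, 0, 1]].

[[1, −9, −6], [0, 1, 3], [0, 0, 1]]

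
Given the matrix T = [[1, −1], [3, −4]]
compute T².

[[−2, 3], [−9, 13]]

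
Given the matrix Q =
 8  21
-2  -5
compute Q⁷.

tr Q = 3 and det Q = 2, so the characteristic polynomial is λ² − (3)λ + (2) with roots 2 and 1.
Eigenvectors give P = [[7, -3], [-2, 1]] with P⁻¹ = [[1, 3], [2, 7]], and Q = P·diag(2, 1)·P⁻¹.
Then Q⁷ = P·diag(128, 1)·P⁻¹ = [[896, -3], [-256, 1]] · [[1, 3], [2, 7]] = [[890, 2667], [-254, -761]].

[[890, 2667], [-254, -761]]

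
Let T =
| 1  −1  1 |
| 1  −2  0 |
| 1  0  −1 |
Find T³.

[[2, −3, 1], [3, −5, −2], [1, 2, −2]]

T² = [[1, 1, 0], [−1, 3, 1], [0, −1, 2]]
T³ = [[2, −3, 1], [3, −5, −2], [1, 2, −2]]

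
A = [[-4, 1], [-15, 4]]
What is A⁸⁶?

A² = I (check: tr A = 0 and det A = -1), so A⁸⁶ = I since 86 is even.

[[1, 0], [0, 1]]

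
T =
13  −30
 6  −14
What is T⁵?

tr T = −1 and det T = −2, so the characteristic polynomial is λ² − (−1)λ + (−2) with roots −2 and 1.
Eigenvectors give P = [[−2, −5], [−1, −2]] with P⁻¹ = [[2, −5], [−1, 2]], and T = P·diag(−2, 1)·P⁻¹.
Then T⁵ = P·diag(−32, 1)·P⁻¹ = [[64, −5], [32, −2]] · [[2, −5], [−1, 2]] = [[133, −330], [66, −164]].

[[133, −330], [66, −164]]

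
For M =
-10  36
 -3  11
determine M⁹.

[[-1540, 6156], [-513, 2051]]

tr M = 1 and det M = -2, so the characteristic polynomial is λ² − (1)λ + (-2) with roots -1 and 2.
Eigenvectors give P = [[4, -3], [1, -1]] with P⁻¹ = [[1, -3], [1, -4]], and M = P·diag(-1, 2)·P⁻¹.
Then M⁹ = P·diag(-1, 512)·P⁻¹ = [[-4, -1536], [-1, -512]] · [[1, -3], [1, -4]] = [[-1540, 6156], [-513, 2051]].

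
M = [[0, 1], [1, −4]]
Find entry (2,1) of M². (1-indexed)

−4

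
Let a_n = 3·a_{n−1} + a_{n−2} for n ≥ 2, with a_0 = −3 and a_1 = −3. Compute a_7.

With companion matrix T = [[3, 1], [1, 0]], [a_n, a_{n−1}]ᵀ = T·[a_{n−1}, a_{n−2}]ᵀ, so [a_7, a_6]ᵀ = T^6·[a_1, a_0]ᵀ.
T^6 = [[1189, 360], [360, 109]], giving [a_7, a_6]ᵀ = [[−4647], [−1407]].

−4647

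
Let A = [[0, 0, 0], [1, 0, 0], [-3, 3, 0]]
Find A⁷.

A is strictly triangular, hence nilpotent: A³ = 0, so A⁷ = 0.

[[0, 0, 0], [0, 0, 0], [0, 0, 0]]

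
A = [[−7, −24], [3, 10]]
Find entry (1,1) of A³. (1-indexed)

tr A = 3 and det A = 2, so the characteristic polynomial is λ² − (3)λ + (2) with roots 1 and 2.
Eigenvectors give P = [[−3, 8], [1, −3]] with P⁻¹ = [[−3, −8], [−1, −3]], and A = P·diag(1, 2)·P⁻¹.
Then A³ = P·diag(1, 8)·P⁻¹ = [[−3, 64], [1, −24]] · [[−3, −8], [−1, −3]] = [[−55, −168], [21, 64]].

−55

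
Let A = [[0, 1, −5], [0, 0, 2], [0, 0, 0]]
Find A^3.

A is strictly triangular, hence nilpotent: A^3 = 0, so A^3 = 0.

[[0, 0, 0], [0, 0, 0], [0, 0, 0]]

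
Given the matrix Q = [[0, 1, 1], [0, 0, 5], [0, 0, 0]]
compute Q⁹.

[[0, 0, 0], [0, 0, 0], [0, 0, 0]]

Q is strictly triangular, hence nilpotent: Q³ = 0, so Q⁹ = 0.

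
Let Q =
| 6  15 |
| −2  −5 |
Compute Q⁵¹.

Q² = Q (a projection; rank 1, trace 1), so Q⁵¹ = Q.

[[6, 15], [−2, −5]]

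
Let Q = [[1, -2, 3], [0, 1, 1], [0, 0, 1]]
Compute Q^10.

[[1, -20, -60], [0, 1, 10], [0, 0, 1]]

Q = I + N where N = [[0, -2, 3], [0, 0, 1], [0, 0, 0]] is strictly upper-triangular, so N^3 = 0.
(I + N)^10 = I + 10·N + 45·N^2 = [[1, -20, -60], [0, 1, 10], [0, 0, 1]].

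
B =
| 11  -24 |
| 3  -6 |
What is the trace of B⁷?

2315

tr B = 5 and det B = 6, so the characteristic polynomial is λ² − (5)λ + (6) with roots 2 and 3.
Eigenvectors give P = [[-8, 3], [-3, 1]] with P⁻¹ = [[1, -3], [3, -8]], and B = P·diag(2, 3)·P⁻¹.
Then B⁷ = P·diag(128, 2187)·P⁻¹ = [[-1024, 6561], [-384, 2187]] · [[1, -3], [3, -8]] = [[18659, -49416], [6177, -16344]].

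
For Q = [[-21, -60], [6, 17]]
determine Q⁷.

[[-21861, -65580], [6558, 19673]]

tr Q = -4 and det Q = 3, so the characteristic polynomial is λ² − (-4)λ + (3) with roots -3 and -1.
Eigenvectors give P = [[10, 3], [-3, -1]] with P⁻¹ = [[1, 3], [-3, -10]], and Q = P·diag(-3, -1)·P⁻¹.
Then Q⁷ = P·diag(-2187, -1)·P⁻¹ = [[-21870, -3], [6561, 1]] · [[1, 3], [-3, -10]] = [[-21861, -65580], [6558, 19673]].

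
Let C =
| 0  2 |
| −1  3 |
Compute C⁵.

tr C = 3 and det C = 2, so the characteristic polynomial is λ² − (3)λ + (2) with roots 2 and 1.
Eigenvectors give P = [[−1, 2], [−1, 1]] with P⁻¹ = [[1, −2], [1, −1]], and C = P·diag(2, 1)·P⁻¹.
Then C⁵ = P·diag(32, 1)·P⁻¹ = [[−32, 2], [−32, 1]] · [[1, −2], [1, −1]] = [[−30, 62], [−31, 63]].

[[−30, 62], [−31, 63]]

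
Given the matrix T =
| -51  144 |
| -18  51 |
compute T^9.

[[-334611, 944784], [-118098, 334611]]

tr T = 0 and det T = -9, so the characteristic polynomial is λ² − (0)λ + (-9) with roots -3 and 3.
Eigenvectors give P = [[-3, -8], [-1, -3]] with P⁻¹ = [[-3, 8], [1, -3]], and T = P·diag(-3, 3)·P⁻¹.
Then T^9 = P·diag(-19683, 19683)·P⁻¹ = [[59049, -157464], [19683, -59049]] · [[-3, 8], [1, -3]] = [[-334611, 944784], [-118098, 334611]].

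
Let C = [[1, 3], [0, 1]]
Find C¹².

[[1, 36], [0, 1]]

C = I + N where N = [[0, 3], [0, 0]] is strictly upper-triangular, so N² = 0.
(I + N)¹² = I + 12·N = [[1, 36], [0, 1]].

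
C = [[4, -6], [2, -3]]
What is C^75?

[[4, -6], [2, -3]]

C² = C (a projection; rank 1, trace 1), so C^75 = C.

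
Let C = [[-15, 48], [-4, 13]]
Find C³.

[[-111, 336], [-28, 85]]

tr C = -2 and det C = -3, so the characteristic polynomial is λ² − (-2)λ + (-3) with roots 1 and -3.
Eigenvectors give P = [[3, 4], [1, 1]] with P⁻¹ = [[-1, 4], [1, -3]], and C = P·diag(1, -3)·P⁻¹.
Then C³ = P·diag(1, -27)·P⁻¹ = [[3, -108], [1, -27]] · [[-1, 4], [1, -3]] = [[-111, 336], [-28, 85]].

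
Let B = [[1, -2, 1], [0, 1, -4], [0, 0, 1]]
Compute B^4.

B = I + N where N = [[0, -2, 1], [0, 0, -4], [0, 0, 0]] is strictly upper-triangular, so N^3 = 0.
(I + N)^4 = I + 4·N + 6·N^2 = [[1, -8, 52], [0, 1, -16], [0, 0, 1]].

[[1, -8, 52], [0, 1, -16], [0, 0, 1]]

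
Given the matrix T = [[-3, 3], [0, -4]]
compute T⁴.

T² = [[9, -21], [0, 16]]
T³ = [[-27, 111], [0, -64]]
T⁴ = [[81, -525], [0, 256]]

[[81, -525], [0, 256]]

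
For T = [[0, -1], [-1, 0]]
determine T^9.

T² = I (check: tr T = 0 and det T = -1), so T^9 = T since 9 is odd.

[[0, -1], [-1, 0]]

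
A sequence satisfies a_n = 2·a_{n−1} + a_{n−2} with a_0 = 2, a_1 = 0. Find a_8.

With companion matrix C = [[2, 1], [1, 0]], [a_n, a_{n−1}]ᵀ = C·[a_{n−1}, a_{n−2}]ᵀ, so [a_8, a_7]ᵀ = C⁷·[a_1, a_0]ᵀ.
C⁷ = [[408, 169], [169, 70]], giving [a_8, a_7]ᵀ = [[338], [140]].

338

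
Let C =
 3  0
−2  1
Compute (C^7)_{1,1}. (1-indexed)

tr C = 4 and det C = 3, so the characteristic polynomial is λ² − (4)λ + (3) with roots 3 and 1.
Eigenvectors give P = [[−1, 0], [1, −1]] with P⁻¹ = [[−1, 0], [−1, −1]], and C = P·diag(3, 1)·P⁻¹.
Then C^7 = P·diag(2187, 1)·P⁻¹ = [[−2187, 0], [2187, −1]] · [[−1, 0], [−1, −1]] = [[2187, 0], [−2186, 1]].

2187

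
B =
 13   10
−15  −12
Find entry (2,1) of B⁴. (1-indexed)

−195

tr B = 1 and det B = −6, so the characteristic polynomial is λ² − (1)λ + (−6) with roots 3 and −2.
Eigenvectors give P = [[−1, −2], [1, 3]] with P⁻¹ = [[−3, −2], [1, 1]], and B = P·diag(3, −2)·P⁻¹.
Then B⁴ = P·diag(81, 16)·P⁻¹ = [[−81, −32], [81, 48]] · [[−3, −2], [1, 1]] = [[211, 130], [−195, −114]].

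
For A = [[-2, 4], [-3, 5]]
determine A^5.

[[-92, 124], [-93, 125]]

tr A = 3 and det A = 2, so the characteristic polynomial is λ² − (3)λ + (2) with roots 2 and 1.
Eigenvectors give P = [[-1, -4], [-1, -3]] with P⁻¹ = [[3, -4], [-1, 1]], and A = P·diag(2, 1)·P⁻¹.
Then A^5 = P·diag(32, 1)·P⁻¹ = [[-32, -4], [-32, -3]] · [[3, -4], [-1, 1]] = [[-92, 124], [-93, 125]].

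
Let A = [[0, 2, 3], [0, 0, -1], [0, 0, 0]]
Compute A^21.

A is strictly triangular, hence nilpotent: A^3 = 0, so A^21 = 0.

[[0, 0, 0], [0, 0, 0], [0, 0, 0]]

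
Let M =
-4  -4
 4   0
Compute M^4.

[[-256, -256], [256, 0]]

M^2 = [[0, 16], [-16, -16]]
M^3 = [[64, 0], [0, 64]]
M^4 = [[-256, -256], [256, 0]]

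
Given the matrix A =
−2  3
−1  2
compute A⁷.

[[−2, 3], [−1, 2]]

A² = I (check: tr A = 0 and det A = −1), so A⁷ = A since 7 is odd.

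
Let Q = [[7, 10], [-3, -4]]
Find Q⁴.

tr Q = 3 and det Q = 2, so the characteristic polynomial is λ² − (3)λ + (2) with roots 1 and 2.
Eigenvectors give P = [[-5, -2], [3, 1]] with P⁻¹ = [[1, 2], [-3, -5]], and Q = P·diag(1, 2)·P⁻¹.
Then Q⁴ = P·diag(1, 16)·P⁻¹ = [[-5, -32], [3, 16]] · [[1, 2], [-3, -5]] = [[91, 150], [-45, -74]].

[[91, 150], [-45, -74]]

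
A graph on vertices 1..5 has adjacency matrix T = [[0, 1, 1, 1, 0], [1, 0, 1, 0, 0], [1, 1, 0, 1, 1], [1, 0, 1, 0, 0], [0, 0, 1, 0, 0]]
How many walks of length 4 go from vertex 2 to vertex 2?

11

The number of length-4 walks from vertex 2 to vertex 2 is entry (2,2) of T⁴, where T is the adjacency matrix.
T² = [[3, 1, 2, 1, 1], [1, 2, 1, 2, 1], [2, 1, 4, 1, 0], [1, 2, 1, 2, 1], [1, 1, 0, 1, 1]]
T³ = [[4, 5, 6, 5, 2], [5, 2, 6, 2, 1], [6, 6, 4, 6, 4], [5, 2, 6, 2, 1], [2, 1, 4, 1, 0]]
T⁴ = [[16, 10, 16, 10, 6], [10, 11, 10, 11, 6], [16, 10, 22, 10, 4], [10, 11, 10, 11, 6], [6, 6, 4, 6, 4]]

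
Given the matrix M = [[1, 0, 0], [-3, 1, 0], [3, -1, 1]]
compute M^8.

M = I + N where N = [[0, 0, 0], [-3, 0, 0], [3, -1, 0]] is strictly lower-triangular, so N^3 = 0.
(I + N)^8 = I + 8·N + 28·N^2 = [[1, 0, 0], [-24, 1, 0], [108, -8, 1]].

[[1, 0, 0], [-24, 1, 0], [108, -8, 1]]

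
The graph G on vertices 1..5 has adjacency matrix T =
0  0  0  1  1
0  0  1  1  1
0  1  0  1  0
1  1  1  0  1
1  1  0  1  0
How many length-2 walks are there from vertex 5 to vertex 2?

1

The number of length-2 walks from vertex 5 to vertex 2 is entry (5,2) of T², where T is the adjacency matrix.
T² = [[2, 2, 1, 1, 1], [2, 3, 1, 2, 1], [1, 1, 2, 1, 2], [1, 2, 1, 4, 2], [1, 1, 2, 2, 3]]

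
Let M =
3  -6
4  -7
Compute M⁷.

[[4371, -6558], [4372, -6559]]

tr M = -4 and det M = 3, so the characteristic polynomial is λ² − (-4)λ + (3) with roots -1 and -3.
Eigenvectors give P = [[3, -1], [2, -1]] with P⁻¹ = [[1, -1], [2, -3]], and M = P·diag(-1, -3)·P⁻¹.
Then M⁷ = P·diag(-1, -2187)·P⁻¹ = [[-3, 2187], [-2, 2187]] · [[1, -1], [2, -3]] = [[4371, -6558], [4372, -6559]].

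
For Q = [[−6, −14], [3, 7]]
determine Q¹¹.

Q² = Q (a projection; rank 1, trace 1), so Q¹¹ = Q.

[[−6, −14], [3, 7]]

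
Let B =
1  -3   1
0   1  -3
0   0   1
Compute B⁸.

B = I + N where N = [[0, -3, 1], [0, 0, -3], [0, 0, 0]] is strictly upper-triangular, so N³ = 0.
(I + N)⁸ = I + 8·N + 28·N² = [[1, -24, 260], [0, 1, -24], [0, 0, 1]].

[[1, -24, 260], [0, 1, -24], [0, 0, 1]]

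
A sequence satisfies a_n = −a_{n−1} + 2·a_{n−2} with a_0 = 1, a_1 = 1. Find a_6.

With companion matrix B = [[−1, 2], [1, 0]], [a_n, a_{n−1}]ᵀ = B·[a_{n−1}, a_{n−2}]ᵀ, so [a_6, a_5]ᵀ = B⁵·[a_1, a_0]ᵀ.
B⁵ = [[−21, 22], [11, −10]], giving [a_6, a_5]ᵀ = [[1], [1]].

1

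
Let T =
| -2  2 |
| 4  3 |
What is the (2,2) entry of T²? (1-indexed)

17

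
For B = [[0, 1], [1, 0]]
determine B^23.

B² = I (check: tr B = 0 and det B = -1), so B^23 = B since 23 is odd.

[[0, 1], [1, 0]]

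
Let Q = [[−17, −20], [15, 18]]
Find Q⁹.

[[−61097, −80780], [60585, 80268]]

tr Q = 1 and det Q = −6, so the characteristic polynomial is λ² − (1)λ + (−6) with roots −2 and 3.
Eigenvectors give P = [[4, −1], [−3, 1]] with P⁻¹ = [[1, 1], [3, 4]], and Q = P·diag(−2, 3)·P⁻¹.
Then Q⁹ = P·diag(−512, 19683)·P⁻¹ = [[−2048, −19683], [1536, 19683]] · [[1, 1], [3, 4]] = [[−61097, −80780], [60585, 80268]].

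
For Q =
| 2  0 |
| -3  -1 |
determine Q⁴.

tr Q = 1 and det Q = -2, so the characteristic polynomial is λ² − (1)λ + (-2) with roots -1 and 2.
Eigenvectors give P = [[0, -1], [1, 1]] with P⁻¹ = [[1, 1], [-1, 0]], and Q = P·diag(-1, 2)·P⁻¹.
Then Q⁴ = P·diag(1, 16)·P⁻¹ = [[0, -16], [1, 16]] · [[1, 1], [-1, 0]] = [[16, 0], [-15, 1]].

[[16, 0], [-15, 1]]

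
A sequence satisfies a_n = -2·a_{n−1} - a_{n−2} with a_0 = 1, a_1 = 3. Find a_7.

With companion matrix M = [[-2, -1], [1, 0]], [a_n, a_{n−1}]ᵀ = M·[a_{n−1}, a_{n−2}]ᵀ, so [a_7, a_6]ᵀ = M^6·[a_1, a_0]ᵀ.
M^6 = [[7, 6], [-6, -5]], giving [a_7, a_6]ᵀ = [[27], [-23]].

27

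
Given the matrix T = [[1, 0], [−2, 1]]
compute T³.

T = I + N where N = [[0, 0], [−2, 0]] is strictly lower-triangular, so N² = 0.
(I + N)³ = I + 3·N = [[1, 0], [−6, 1]].

[[1, 0], [−6, 1]]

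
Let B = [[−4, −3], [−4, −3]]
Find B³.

[[−196, −147], [−196, −147]]

B² = [[28, 21], [28, 21]]
B³ = [[−196, −147], [−196, −147]]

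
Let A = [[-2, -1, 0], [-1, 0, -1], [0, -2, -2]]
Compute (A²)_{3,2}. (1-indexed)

4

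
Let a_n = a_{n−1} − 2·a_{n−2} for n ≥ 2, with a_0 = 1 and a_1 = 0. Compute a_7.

With companion matrix B = [[1, −2], [1, 0]], [a_n, a_{n−1}]ᵀ = B·[a_{n−1}, a_{n−2}]ᵀ, so [a_7, a_6]ᵀ = B⁶·[a_1, a_0]ᵀ.
B⁶ = [[7, −10], [5, 2]], giving [a_7, a_6]ᵀ = [[−10], [2]].

−10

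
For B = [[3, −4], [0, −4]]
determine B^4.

[[81, 100], [0, 256]]

B^2 = [[9, 4], [0, 16]]
B^3 = [[27, −52], [0, −64]]
B^4 = [[81, 100], [0, 256]]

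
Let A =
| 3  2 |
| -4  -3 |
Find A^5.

[[3, 2], [-4, -3]]

A² = I (check: tr A = 0 and det A = -1), so A^5 = A since 5 is odd.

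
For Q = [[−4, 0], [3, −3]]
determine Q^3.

[[−64, 0], [111, −27]]

Q^2 = [[16, 0], [−21, 9]]
Q^3 = [[−64, 0], [111, −27]]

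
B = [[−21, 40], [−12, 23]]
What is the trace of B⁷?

tr B = 2 and det B = −3, so the characteristic polynomial is λ² − (2)λ + (−3) with roots −1 and 3.
Eigenvectors give P = [[2, 5], [1, 3]] with P⁻¹ = [[3, −5], [−1, 2]], and B = P·diag(−1, 3)·P⁻¹.
Then B⁷ = P·diag(−1, 2187)·P⁻¹ = [[−2, 10935], [−1, 6561]] · [[3, −5], [−1, 2]] = [[−10941, 21880], [−6564, 13127]].

2186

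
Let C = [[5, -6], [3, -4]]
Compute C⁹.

tr C = 1 and det C = -2, so the characteristic polynomial is λ² − (1)λ + (-2) with roots -1 and 2.
Eigenvectors give P = [[1, 2], [1, 1]] with P⁻¹ = [[-1, 2], [1, -1]], and C = P·diag(-1, 2)·P⁻¹.
Then C⁹ = P·diag(-1, 512)·P⁻¹ = [[-1, 1024], [-1, 512]] · [[-1, 2], [1, -1]] = [[1025, -1026], [513, -514]].

[[1025, -1026], [513, -514]]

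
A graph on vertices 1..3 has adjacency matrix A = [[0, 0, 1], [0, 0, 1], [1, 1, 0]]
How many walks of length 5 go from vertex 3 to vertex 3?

The number of length-5 walks from vertex 3 to vertex 3 is entry (3,3) of A⁵, where A is the adjacency matrix.
A² = [[1, 1, 0], [1, 1, 0], [0, 0, 2]]
A³ = [[0, 0, 2], [0, 0, 2], [2, 2, 0]]
A⁴ = [[2, 2, 0], [2, 2, 0], [0, 0, 4]]
A⁵ = [[0, 0, 4], [0, 0, 4], [4, 4, 0]]

0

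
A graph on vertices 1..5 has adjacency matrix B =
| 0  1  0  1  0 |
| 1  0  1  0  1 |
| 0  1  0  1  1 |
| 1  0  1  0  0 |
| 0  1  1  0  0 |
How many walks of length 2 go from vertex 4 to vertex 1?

The number of length-2 walks from vertex 4 to vertex 1 is entry (4,1) of B², where B is the adjacency matrix.
B² = [[2, 0, 2, 0, 1], [0, 3, 1, 2, 1], [2, 1, 3, 0, 1], [0, 2, 0, 2, 1], [1, 1, 1, 1, 2]]

0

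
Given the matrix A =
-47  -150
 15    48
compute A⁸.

tr A = 1 and det A = -6, so the characteristic polynomial is λ² − (1)λ + (-6) with roots -2 and 3.
Eigenvectors give P = [[-10, 3], [3, -1]] with P⁻¹ = [[-1, -3], [-3, -10]], and A = P·diag(-2, 3)·P⁻¹.
Then A⁸ = P·diag(256, 6561)·P⁻¹ = [[-2560, 19683], [768, -6561]] · [[-1, -3], [-3, -10]] = [[-56489, -189150], [18915, 63306]].

[[-56489, -189150], [18915, 63306]]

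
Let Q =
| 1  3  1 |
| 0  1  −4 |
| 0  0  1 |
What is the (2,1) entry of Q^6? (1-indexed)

0

Q = I + N where N = [[0, 3, 1], [0, 0, −4], [0, 0, 0]] is strictly upper-triangular, so N^3 = 0.
(I + N)^6 = I + 6·N + 15·N^2 = [[1, 18, −174], [0, 1, −24], [0, 0, 1]].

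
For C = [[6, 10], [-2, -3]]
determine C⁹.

tr C = 3 and det C = 2, so the characteristic polynomial is λ² − (3)λ + (2) with roots 1 and 2.
Eigenvectors give P = [[-2, 5], [1, -2]] with P⁻¹ = [[2, 5], [1, 2]], and C = P·diag(1, 2)·P⁻¹.
Then C⁹ = P·diag(1, 512)·P⁻¹ = [[-2, 2560], [1, -1024]] · [[2, 5], [1, 2]] = [[2556, 5110], [-1022, -2043]].

[[2556, 5110], [-1022, -2043]]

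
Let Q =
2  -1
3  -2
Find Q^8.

Q² = I (check: tr Q = 0 and det Q = -1), so Q^8 = I since 8 is even.

[[1, 0], [0, 1]]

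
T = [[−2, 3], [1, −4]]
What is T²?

[[7, −18], [−6, 19]]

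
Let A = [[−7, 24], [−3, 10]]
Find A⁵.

tr A = 3 and det A = 2, so the characteristic polynomial is λ² − (3)λ + (2) with roots 2 and 1.
Eigenvectors give P = [[−8, −3], [−3, −1]] with P⁻¹ = [[1, −3], [−3, 8]], and A = P·diag(2, 1)·P⁻¹.
Then A⁵ = P·diag(32, 1)·P⁻¹ = [[−256, −3], [−96, −1]] · [[1, −3], [−3, 8]] = [[−247, 744], [−93, 280]].

[[−247, 744], [−93, 280]]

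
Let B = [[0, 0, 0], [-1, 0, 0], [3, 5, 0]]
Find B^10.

[[0, 0, 0], [0, 0, 0], [0, 0, 0]]

B is strictly triangular, hence nilpotent: B^3 = 0, so B^10 = 0.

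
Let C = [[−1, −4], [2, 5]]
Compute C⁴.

tr C = 4 and det C = 3, so the characteristic polynomial is λ² − (4)λ + (3) with roots 3 and 1.
Eigenvectors give P = [[−1, −2], [1, 1]] with P⁻¹ = [[1, 2], [−1, −1]], and C = P·diag(3, 1)·P⁻¹.
Then C⁴ = P·diag(81, 1)·P⁻¹ = [[−81, −2], [81, 1]] · [[1, 2], [−1, −1]] = [[−79, −160], [80, 161]].

[[−79, −160], [80, 161]]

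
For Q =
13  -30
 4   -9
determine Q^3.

tr Q = 4 and det Q = 3, so the characteristic polynomial is λ² − (4)λ + (3) with roots 3 and 1.
Eigenvectors give P = [[3, -5], [1, -2]] with P⁻¹ = [[2, -5], [1, -3]], and Q = P·diag(3, 1)·P⁻¹.
Then Q^3 = P·diag(27, 1)·P⁻¹ = [[81, -5], [27, -2]] · [[2, -5], [1, -3]] = [[157, -390], [52, -129]].

[[157, -390], [52, -129]]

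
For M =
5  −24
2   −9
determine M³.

[[77, −312], [26, −105]]

tr M = −4 and det M = 3, so the characteristic polynomial is λ² − (−4)λ + (3) with roots −3 and −1.
Eigenvectors give P = [[−3, −4], [−1, −1]] with P⁻¹ = [[1, −4], [−1, 3]], and M = P·diag(−3, −1)·P⁻¹.
Then M³ = P·diag(−27, −1)·P⁻¹ = [[81, 4], [27, 1]] · [[1, −4], [−1, 3]] = [[77, −312], [26, −105]].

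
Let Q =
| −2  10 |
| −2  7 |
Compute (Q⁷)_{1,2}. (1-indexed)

20590

tr Q = 5 and det Q = 6, so the characteristic polynomial is λ² − (5)λ + (6) with roots 3 and 2.
Eigenvectors give P = [[2, 5], [1, 2]] with P⁻¹ = [[−2, 5], [1, −2]], and Q = P·diag(3, 2)·P⁻¹.
Then Q⁷ = P·diag(2187, 128)·P⁻¹ = [[4374, 640], [2187, 256]] · [[−2, 5], [1, −2]] = [[−8108, 20590], [−4118, 10423]].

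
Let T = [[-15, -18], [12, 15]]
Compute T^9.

tr T = 0 and det T = -9, so the characteristic polynomial is λ² − (0)λ + (-9) with roots 3 and -3.
Eigenvectors give P = [[-1, 3], [1, -2]] with P⁻¹ = [[2, 3], [1, 1]], and T = P·diag(3, -3)·P⁻¹.
Then T^9 = P·diag(19683, -19683)·P⁻¹ = [[-19683, -59049], [19683, 39366]] · [[2, 3], [1, 1]] = [[-98415, -118098], [78732, 98415]].

[[-98415, -118098], [78732, 98415]]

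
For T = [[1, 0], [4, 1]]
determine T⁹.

T = I + N where N = [[0, 0], [4, 0]] is strictly lower-triangular, so N² = 0.
(I + N)⁹ = I + 9·N = [[1, 0], [36, 1]].

[[1, 0], [36, 1]]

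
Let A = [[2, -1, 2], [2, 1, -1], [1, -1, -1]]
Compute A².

[[4, -5, 3], [5, 0, 4], [-1, -1, 4]]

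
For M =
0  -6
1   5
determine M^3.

[[-30, -114], [19, 65]]

tr M = 5 and det M = 6, so the characteristic polynomial is λ² − (5)λ + (6) with roots 2 and 3.
Eigenvectors give P = [[-3, -2], [1, 1]] with P⁻¹ = [[-1, -2], [1, 3]], and M = P·diag(2, 3)·P⁻¹.
Then M^3 = P·diag(8, 27)·P⁻¹ = [[-24, -54], [8, 27]] · [[-1, -2], [1, 3]] = [[-30, -114], [19, 65]].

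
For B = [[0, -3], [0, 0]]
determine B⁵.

[[0, 0], [0, 0]]

B is strictly triangular, hence nilpotent: B² = 0, so B⁵ = 0.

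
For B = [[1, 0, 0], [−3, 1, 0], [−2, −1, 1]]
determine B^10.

[[1, 0, 0], [−30, 1, 0], [115, −10, 1]]

B = I + N where N = [[0, 0, 0], [−3, 0, 0], [−2, −1, 0]] is strictly lower-triangular, so N^3 = 0.
(I + N)^10 = I + 10·N + 45·N^2 = [[1, 0, 0], [−30, 1, 0], [115, −10, 1]].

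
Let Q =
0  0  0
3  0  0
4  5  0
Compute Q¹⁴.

Q is strictly triangular, hence nilpotent: Q³ = 0, so Q¹⁴ = 0.

[[0, 0, 0], [0, 0, 0], [0, 0, 0]]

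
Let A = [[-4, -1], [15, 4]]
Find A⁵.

A² = I (check: tr A = 0 and det A = -1), so A⁵ = A since 5 is odd.

[[-4, -1], [15, 4]]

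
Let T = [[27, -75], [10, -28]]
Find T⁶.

[[-3261, 9975], [-1330, 4054]]

tr T = -1 and det T = -6, so the characteristic polynomial is λ² − (-1)λ + (-6) with roots -3 and 2.
Eigenvectors give P = [[5, 3], [2, 1]] with P⁻¹ = [[-1, 3], [2, -5]], and T = P·diag(-3, 2)·P⁻¹.
Then T⁶ = P·diag(729, 64)·P⁻¹ = [[3645, 192], [1458, 64]] · [[-1, 3], [2, -5]] = [[-3261, 9975], [-1330, 4054]].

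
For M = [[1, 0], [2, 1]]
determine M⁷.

[[1, 0], [14, 1]]

M = I + N where N = [[0, 0], [2, 0]] is strictly lower-triangular, so N² = 0.
(I + N)⁷ = I + 7·N = [[1, 0], [14, 1]].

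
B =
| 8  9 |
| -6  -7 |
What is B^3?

tr B = 1 and det B = -2, so the characteristic polynomial is λ² − (1)λ + (-2) with roots -1 and 2.
Eigenvectors give P = [[-1, 3], [1, -2]] with P⁻¹ = [[2, 3], [1, 1]], and B = P·diag(-1, 2)·P⁻¹.
Then B^3 = P·diag(-1, 8)·P⁻¹ = [[1, 24], [-1, -16]] · [[2, 3], [1, 1]] = [[26, 27], [-18, -19]].

[[26, 27], [-18, -19]]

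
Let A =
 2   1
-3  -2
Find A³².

[[1, 0], [0, 1]]

A² = I (check: tr A = 0 and det A = -1), so A³² = I since 32 is even.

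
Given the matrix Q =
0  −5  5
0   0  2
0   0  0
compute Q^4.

[[0, 0, 0], [0, 0, 0], [0, 0, 0]]

Q is strictly triangular, hence nilpotent: Q^3 = 0, so Q^4 = 0.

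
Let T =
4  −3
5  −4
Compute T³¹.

T² = I (check: tr T = 0 and det T = −1), so T³¹ = T since 31 is odd.

[[4, −3], [5, −4]]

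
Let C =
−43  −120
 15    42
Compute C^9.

[[−181243, −484680], [60585, 162072]]

tr C = −1 and det C = −6, so the characteristic polynomial is λ² − (−1)λ + (−6) with roots −3 and 2.
Eigenvectors give P = [[−3, 8], [1, −3]] with P⁻¹ = [[−3, −8], [−1, −3]], and C = P·diag(−3, 2)·P⁻¹.
Then C^9 = P·diag(−19683, 512)·P⁻¹ = [[59049, 4096], [−19683, −1536]] · [[−3, −8], [−1, −3]] = [[−181243, −484680], [60585, 162072]].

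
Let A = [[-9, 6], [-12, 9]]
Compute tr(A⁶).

1458

tr A = 0 and det A = -9, so the characteristic polynomial is λ² − (0)λ + (-9) with roots 3 and -3.
Eigenvectors give P = [[1, -1], [2, -1]] with P⁻¹ = [[-1, 1], [-2, 1]], and A = P·diag(3, -3)·P⁻¹.
Then A⁶ = P·diag(729, 729)·P⁻¹ = [[729, -729], [1458, -729]] · [[-1, 1], [-2, 1]] = [[729, 0], [0, 729]].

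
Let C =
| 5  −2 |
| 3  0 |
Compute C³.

[[65, −38], [57, −30]]

tr C = 5 and det C = 6, so the characteristic polynomial is λ² − (5)λ + (6) with roots 3 and 2.
Eigenvectors give P = [[1, 2], [1, 3]] with P⁻¹ = [[3, −2], [−1, 1]], and C = P·diag(3, 2)·P⁻¹.
Then C³ = P·diag(27, 8)·P⁻¹ = [[27, 16], [27, 24]] · [[3, −2], [−1, 1]] = [[65, −38], [57, −30]].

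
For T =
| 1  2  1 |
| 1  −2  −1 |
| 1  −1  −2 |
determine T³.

[[−2, 17, 13], [10, −23, −19], [10, −22, −20]]

T² = [[4, −3, −3], [−2, 7, 5], [−2, 6, 6]]
T³ = [[−2, 17, 13], [10, −23, −19], [10, −22, −20]]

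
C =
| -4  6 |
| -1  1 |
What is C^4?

[[46, -90], [15, -29]]

tr C = -3 and det C = 2, so the characteristic polynomial is λ² − (-3)λ + (2) with roots -2 and -1.
Eigenvectors give P = [[3, 2], [1, 1]] with P⁻¹ = [[1, -2], [-1, 3]], and C = P·diag(-2, -1)·P⁻¹.
Then C^4 = P·diag(16, 1)·P⁻¹ = [[48, 2], [16, 1]] · [[1, -2], [-1, 3]] = [[46, -90], [15, -29]].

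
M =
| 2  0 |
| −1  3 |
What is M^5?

[[32, 0], [−211, 243]]

tr M = 5 and det M = 6, so the characteristic polynomial is λ² − (5)λ + (6) with roots 2 and 3.
Eigenvectors give P = [[−1, 0], [−1, −1]] with P⁻¹ = [[−1, 0], [1, −1]], and M = P·diag(2, 3)·P⁻¹.
Then M^5 = P·diag(32, 243)·P⁻¹ = [[−32, 0], [−32, −243]] · [[−1, 0], [1, −1]] = [[32, 0], [−211, 243]].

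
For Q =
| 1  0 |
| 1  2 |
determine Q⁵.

tr Q = 3 and det Q = 2, so the characteristic polynomial is λ² − (3)λ + (2) with roots 2 and 1.
Eigenvectors give P = [[0, −1], [−1, 1]] with P⁻¹ = [[−1, −1], [−1, 0]], and Q = P·diag(2, 1)·P⁻¹.
Then Q⁵ = P·diag(32, 1)·P⁻¹ = [[0, −1], [−32, 1]] · [[−1, −1], [−1, 0]] = [[1, 0], [31, 32]].

[[1, 0], [31, 32]]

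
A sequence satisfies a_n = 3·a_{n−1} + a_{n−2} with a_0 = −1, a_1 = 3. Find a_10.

115541

With companion matrix Q = [[3, 1], [1, 0]], [a_n, a_{n−1}]ᵀ = Q·[a_{n−1}, a_{n−2}]ᵀ, so [a_10, a_9]ᵀ = Q⁹·[a_1, a_0]ᵀ.
Q⁹ = [[42837, 12970], [12970, 3927]], giving [a_10, a_9]ᵀ = [[115541], [34983]].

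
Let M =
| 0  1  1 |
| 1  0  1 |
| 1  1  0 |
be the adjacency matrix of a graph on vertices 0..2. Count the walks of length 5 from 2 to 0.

11

The number of length-5 walks from vertex 2 to vertex 0 is entry (2,0) of M⁵, where M is the adjacency matrix.
M² = [[2, 1, 1], [1, 2, 1], [1, 1, 2]]
M³ = [[2, 3, 3], [3, 2, 3], [3, 3, 2]]
M⁴ = [[6, 5, 5], [5, 6, 5], [5, 5, 6]]
M⁵ = [[10, 11, 11], [11, 10, 11], [11, 11, 10]]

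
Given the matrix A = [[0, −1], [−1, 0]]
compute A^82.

A² = I (check: tr A = 0 and det A = −1), so A^82 = I since 82 is even.

[[1, 0], [0, 1]]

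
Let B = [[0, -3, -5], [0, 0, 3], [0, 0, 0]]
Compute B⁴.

B is strictly triangular, hence nilpotent: B³ = 0, so B⁴ = 0.

[[0, 0, 0], [0, 0, 0], [0, 0, 0]]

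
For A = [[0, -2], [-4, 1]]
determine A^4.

A^2 = [[8, -2], [-4, 9]]
A^3 = [[8, -18], [-36, 17]]
A^4 = [[72, -34], [-68, 89]]

[[72, -34], [-68, 89]]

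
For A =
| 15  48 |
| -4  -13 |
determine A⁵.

tr A = 2 and det A = -3, so the characteristic polynomial is λ² − (2)λ + (-3) with roots 3 and -1.
Eigenvectors give P = [[4, -3], [-1, 1]] with P⁻¹ = [[1, 3], [1, 4]], and A = P·diag(3, -1)·P⁻¹.
Then A⁵ = P·diag(243, -1)·P⁻¹ = [[972, 3], [-243, -1]] · [[1, 3], [1, 4]] = [[975, 2928], [-244, -733]].

[[975, 2928], [-244, -733]]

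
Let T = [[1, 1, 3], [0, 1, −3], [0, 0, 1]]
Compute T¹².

T = I + N where N = [[0, 1, 3], [0, 0, −3], [0, 0, 0]] is strictly upper-triangular, so N³ = 0.
(I + N)¹² = I + 12·N + 66·N² = [[1, 12, −162], [0, 1, −36], [0, 0, 1]].

[[1, 12, −162], [0, 1, −36], [0, 0, 1]]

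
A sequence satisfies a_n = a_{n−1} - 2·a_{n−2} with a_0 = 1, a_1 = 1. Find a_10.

23

With companion matrix C = [[1, -2], [1, 0]], [a_n, a_{n−1}]ᵀ = C·[a_{n−1}, a_{n−2}]ᵀ, so [a_10, a_9]ᵀ = C^9·[a_1, a_0]ᵀ.
C^9 = [[-11, 34], [-17, 6]], giving [a_10, a_9]ᵀ = [[23], [-11]].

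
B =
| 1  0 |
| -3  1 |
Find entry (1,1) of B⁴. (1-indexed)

1

B = I + N where N = [[0, 0], [-3, 0]] is strictly lower-triangular, so N² = 0.
(I + N)⁴ = I + 4·N = [[1, 0], [-12, 1]].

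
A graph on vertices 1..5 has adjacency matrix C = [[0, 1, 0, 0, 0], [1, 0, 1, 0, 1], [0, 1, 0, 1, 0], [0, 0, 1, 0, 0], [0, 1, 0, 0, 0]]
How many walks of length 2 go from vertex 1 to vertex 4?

0

The number of length-2 walks from vertex 1 to vertex 4 is entry (1,4) of C^2, where C is the adjacency matrix.
C^2 = [[1, 0, 1, 0, 1], [0, 3, 0, 1, 0], [1, 0, 2, 0, 1], [0, 1, 0, 1, 0], [1, 0, 1, 0, 1]]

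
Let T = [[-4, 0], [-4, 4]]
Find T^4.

T^2 = [[16, 0], [0, 16]]
T^3 = [[-64, 0], [-64, 64]]
T^4 = [[256, 0], [0, 256]]

[[256, 0], [0, 256]]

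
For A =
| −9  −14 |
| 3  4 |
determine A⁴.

[[471, 910], [−195, −374]]

tr A = −5 and det A = 6, so the characteristic polynomial is λ² − (−5)λ + (6) with roots −3 and −2.
Eigenvectors give P = [[−7, −2], [3, 1]] with P⁻¹ = [[−1, −2], [3, 7]], and A = P·diag(−3, −2)·P⁻¹.
Then A⁴ = P·diag(81, 16)·P⁻¹ = [[−567, −32], [243, 16]] · [[−1, −2], [3, 7]] = [[471, 910], [−195, −374]].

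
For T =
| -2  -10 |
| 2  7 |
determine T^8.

tr T = 5 and det T = 6, so the characteristic polynomial is λ² − (5)λ + (6) with roots 2 and 3.
Eigenvectors give P = [[5, -2], [-2, 1]] with P⁻¹ = [[1, 2], [2, 5]], and T = P·diag(2, 3)·P⁻¹.
Then T^8 = P·diag(256, 6561)·P⁻¹ = [[1280, -13122], [-512, 6561]] · [[1, 2], [2, 5]] = [[-24964, -63050], [12610, 31781]].

[[-24964, -63050], [12610, 31781]]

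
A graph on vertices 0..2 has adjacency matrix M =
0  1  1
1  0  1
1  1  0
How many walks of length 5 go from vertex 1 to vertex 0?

The number of length-5 walks from vertex 1 to vertex 0 is entry (1,0) of M^5, where M is the adjacency matrix.
M^2 = [[2, 1, 1], [1, 2, 1], [1, 1, 2]]
M^3 = [[2, 3, 3], [3, 2, 3], [3, 3, 2]]
M^4 = [[6, 5, 5], [5, 6, 5], [5, 5, 6]]
M^5 = [[10, 11, 11], [11, 10, 11], [11, 11, 10]]

11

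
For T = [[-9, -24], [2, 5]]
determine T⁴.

tr T = -4 and det T = 3, so the characteristic polynomial is λ² − (-4)λ + (3) with roots -3 and -1.
Eigenvectors give P = [[4, -3], [-1, 1]] with P⁻¹ = [[1, 3], [1, 4]], and T = P·diag(-3, -1)·P⁻¹.
Then T⁴ = P·diag(81, 1)·P⁻¹ = [[324, -3], [-81, 1]] · [[1, 3], [1, 4]] = [[321, 960], [-80, -239]].

[[321, 960], [-80, -239]]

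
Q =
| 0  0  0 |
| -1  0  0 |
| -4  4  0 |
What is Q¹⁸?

Q is strictly triangular, hence nilpotent: Q³ = 0, so Q¹⁸ = 0.

[[0, 0, 0], [0, 0, 0], [0, 0, 0]]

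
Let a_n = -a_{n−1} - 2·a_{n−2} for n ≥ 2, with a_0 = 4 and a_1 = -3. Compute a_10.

With companion matrix Q = [[-1, -2], [1, 0]], [a_n, a_{n−1}]ᵀ = Q·[a_{n−1}, a_{n−2}]ᵀ, so [a_10, a_9]ᵀ = Q⁹·[a_1, a_0]ᵀ.
Q⁹ = [[11, 34], [-17, -6]], giving [a_10, a_9]ᵀ = [[103], [27]].

103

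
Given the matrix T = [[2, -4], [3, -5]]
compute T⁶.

[[-188, 252], [-189, 253]]

tr T = -3 and det T = 2, so the characteristic polynomial is λ² − (-3)λ + (2) with roots -1 and -2.
Eigenvectors give P = [[-4, -1], [-3, -1]] with P⁻¹ = [[-1, 1], [3, -4]], and T = P·diag(-1, -2)·P⁻¹.
Then T⁶ = P·diag(1, 64)·P⁻¹ = [[-4, -64], [-3, -64]] · [[-1, 1], [3, -4]] = [[-188, 252], [-189, 253]].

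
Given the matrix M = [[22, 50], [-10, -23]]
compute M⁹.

tr M = -1 and det M = -6, so the characteristic polynomial is λ² − (-1)λ + (-6) with roots -3 and 2.
Eigenvectors give P = [[-2, 5], [1, -2]] with P⁻¹ = [[2, 5], [1, 2]], and M = P·diag(-3, 2)·P⁻¹.
Then M⁹ = P·diag(-19683, 512)·P⁻¹ = [[39366, 2560], [-19683, -1024]] · [[2, 5], [1, 2]] = [[81292, 201950], [-40390, -100463]].

[[81292, 201950], [-40390, -100463]]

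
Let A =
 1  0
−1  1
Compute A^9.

A = I + N where N = [[0, 0], [−1, 0]] is strictly lower-triangular, so N^2 = 0.
(I + N)^9 = I + 9·N = [[1, 0], [−9, 1]].

[[1, 0], [−9, 1]]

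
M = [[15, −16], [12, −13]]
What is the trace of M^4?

82

tr M = 2 and det M = −3, so the characteristic polynomial is λ² − (2)λ + (−3) with roots −1 and 3.
Eigenvectors give P = [[−1, 4], [−1, 3]] with P⁻¹ = [[3, −4], [1, −1]], and M = P·diag(−1, 3)·P⁻¹.
Then M^4 = P·diag(1, 81)·P⁻¹ = [[−1, 324], [−1, 243]] · [[3, −4], [1, −1]] = [[321, −320], [240, −239]].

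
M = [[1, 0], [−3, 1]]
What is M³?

M = I + N where N = [[0, 0], [−3, 0]] is strictly lower-triangular, so N² = 0.
(I + N)³ = I + 3·N = [[1, 0], [−9, 1]].

[[1, 0], [−9, 1]]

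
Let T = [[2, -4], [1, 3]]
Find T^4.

T^2 = [[0, -20], [5, 5]]
T^3 = [[-20, -60], [15, -5]]
T^4 = [[-100, -100], [25, -75]]

[[-100, -100], [25, -75]]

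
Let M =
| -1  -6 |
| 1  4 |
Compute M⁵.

tr M = 3 and det M = 2, so the characteristic polynomial is λ² − (3)λ + (2) with roots 1 and 2.
Eigenvectors give P = [[-3, -2], [1, 1]] with P⁻¹ = [[-1, -2], [1, 3]], and M = P·diag(1, 2)·P⁻¹.
Then M⁵ = P·diag(1, 32)·P⁻¹ = [[-3, -64], [1, 32]] · [[-1, -2], [1, 3]] = [[-61, -186], [31, 94]].

[[-61, -186], [31, 94]]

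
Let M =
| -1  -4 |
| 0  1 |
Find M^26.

M² = I (check: tr M = 0 and det M = -1), so M^26 = I since 26 is even.

[[1, 0], [0, 1]]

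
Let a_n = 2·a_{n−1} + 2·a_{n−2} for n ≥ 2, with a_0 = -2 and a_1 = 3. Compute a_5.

68

With companion matrix B = [[2, 2], [1, 0]], [a_n, a_{n−1}]ᵀ = B·[a_{n−1}, a_{n−2}]ᵀ, so [a_5, a_4]ᵀ = B^4·[a_1, a_0]ᵀ.
B^4 = [[44, 32], [16, 12]], giving [a_5, a_4]ᵀ = [[68], [24]].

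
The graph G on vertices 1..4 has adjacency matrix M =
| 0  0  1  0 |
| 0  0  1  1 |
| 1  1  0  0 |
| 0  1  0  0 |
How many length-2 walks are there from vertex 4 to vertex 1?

The number of length-2 walks from vertex 4 to vertex 1 is entry (4,1) of M^2, where M is the adjacency matrix.
M^2 = [[1, 1, 0, 0], [1, 2, 0, 0], [0, 0, 2, 1], [0, 0, 1, 1]]

0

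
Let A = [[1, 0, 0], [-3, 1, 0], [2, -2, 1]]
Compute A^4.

A = I + N where N = [[0, 0, 0], [-3, 0, 0], [2, -2, 0]] is strictly lower-triangular, so N^3 = 0.
(I + N)^4 = I + 4·N + 6·N^2 = [[1, 0, 0], [-12, 1, 0], [44, -8, 1]].

[[1, 0, 0], [-12, 1, 0], [44, -8, 1]]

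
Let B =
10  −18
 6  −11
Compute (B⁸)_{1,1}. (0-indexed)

tr B = −1 and det B = −2, so the characteristic polynomial is λ² − (−1)λ + (−2) with roots −2 and 1.
Eigenvectors give P = [[−3, 2], [−2, 1]] with P⁻¹ = [[1, −2], [2, −3]], and B = P·diag(−2, 1)·P⁻¹.
Then B⁸ = P·diag(256, 1)·P⁻¹ = [[−768, 2], [−512, 1]] · [[1, −2], [2, −3]] = [[−764, 1530], [−510, 1021]].

1021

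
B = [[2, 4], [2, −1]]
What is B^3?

B^2 = [[12, 4], [2, 9]]
B^3 = [[32, 44], [22, −1]]

[[32, 44], [22, −1]]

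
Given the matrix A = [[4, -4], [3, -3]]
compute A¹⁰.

[[4, -4], [3, -3]]

A² = A (a projection; rank 1, trace 1), so A¹⁰ = A.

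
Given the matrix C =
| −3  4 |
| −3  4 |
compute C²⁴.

[[−3, 4], [−3, 4]]

C² = C (a projection; rank 1, trace 1), so C²⁴ = C.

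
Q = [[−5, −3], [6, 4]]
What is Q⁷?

tr Q = −1 and det Q = −2, so the characteristic polynomial is λ² − (−1)λ + (−2) with roots 1 and −2.
Eigenvectors give P = [[−1, 1], [2, −1]] with P⁻¹ = [[1, 1], [2, 1]], and Q = P·diag(1, −2)·P⁻¹.
Then Q⁷ = P·diag(1, −128)·P⁻¹ = [[−1, −128], [2, 128]] · [[1, 1], [2, 1]] = [[−257, −129], [258, 130]].

[[−257, −129], [258, 130]]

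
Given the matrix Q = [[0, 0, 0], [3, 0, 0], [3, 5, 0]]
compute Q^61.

Q is strictly triangular, hence nilpotent: Q^3 = 0, so Q^61 = 0.

[[0, 0, 0], [0, 0, 0], [0, 0, 0]]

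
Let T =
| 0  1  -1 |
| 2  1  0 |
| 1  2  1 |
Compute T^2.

[[1, -1, -1], [2, 3, -2], [5, 5, 0]]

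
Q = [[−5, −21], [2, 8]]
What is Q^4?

tr Q = 3 and det Q = 2, so the characteristic polynomial is λ² − (3)λ + (2) with roots 2 and 1.
Eigenvectors give P = [[−3, −7], [1, 2]] with P⁻¹ = [[2, 7], [−1, −3]], and Q = P·diag(2, 1)·P⁻¹.
Then Q^4 = P·diag(16, 1)·P⁻¹ = [[−48, −7], [16, 2]] · [[2, 7], [−1, −3]] = [[−89, −315], [30, 106]].

[[−89, −315], [30, 106]]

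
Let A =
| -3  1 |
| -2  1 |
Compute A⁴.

[[41, -12], [24, -7]]

A² = [[7, -2], [4, -1]]
A³ = [[-17, 5], [-10, 3]]
A⁴ = [[41, -12], [24, -7]]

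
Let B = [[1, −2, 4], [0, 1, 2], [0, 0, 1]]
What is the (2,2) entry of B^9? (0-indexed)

1

B = I + N where N = [[0, −2, 4], [0, 0, 2], [0, 0, 0]] is strictly upper-triangular, so N^3 = 0.
(I + N)^9 = I + 9·N + 36·N^2 = [[1, −18, −108], [0, 1, 18], [0, 0, 1]].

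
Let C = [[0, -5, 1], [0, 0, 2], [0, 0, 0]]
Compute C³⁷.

C is strictly triangular, hence nilpotent: C³ = 0, so C³⁷ = 0.

[[0, 0, 0], [0, 0, 0], [0, 0, 0]]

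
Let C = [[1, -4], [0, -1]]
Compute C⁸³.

[[1, -4], [0, -1]]

C² = I (check: tr C = 0 and det C = -1), so C⁸³ = C since 83 is odd.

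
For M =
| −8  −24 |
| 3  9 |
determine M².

M² = M (a projection; rank 1, trace 1), so M² = M.

[[−8, −24], [3, 9]]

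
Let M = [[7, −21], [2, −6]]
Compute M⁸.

[[7, −21], [2, −6]]

M² = M (a projection; rank 1, trace 1), so M⁸ = M.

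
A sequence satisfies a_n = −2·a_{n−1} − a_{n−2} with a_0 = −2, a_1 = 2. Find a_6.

With companion matrix M = [[−2, −1], [1, 0]], [a_n, a_{n−1}]ᵀ = M·[a_{n−1}, a_{n−2}]ᵀ, so [a_6, a_5]ᵀ = M⁵·[a_1, a_0]ᵀ.
M⁵ = [[−6, −5], [5, 4]], giving [a_6, a_5]ᵀ = [[−2], [2]].

−2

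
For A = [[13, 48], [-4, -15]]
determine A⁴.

tr A = -2 and det A = -3, so the characteristic polynomial is λ² − (-2)λ + (-3) with roots 1 and -3.
Eigenvectors give P = [[4, -3], [-1, 1]] with P⁻¹ = [[1, 3], [1, 4]], and A = P·diag(1, -3)·P⁻¹.
Then A⁴ = P·diag(1, 81)·P⁻¹ = [[4, -243], [-1, 81]] · [[1, 3], [1, 4]] = [[-239, -960], [80, 321]].

[[-239, -960], [80, 321]]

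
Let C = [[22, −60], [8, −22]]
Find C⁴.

tr C = 0 and det C = −4, so the characteristic polynomial is λ² − (0)λ + (−4) with roots −2 and 2.
Eigenvectors give P = [[−5, −3], [−2, −1]] with P⁻¹ = [[1, −3], [−2, 5]], and C = P·diag(−2, 2)·P⁻¹.
Then C⁴ = P·diag(16, 16)·P⁻¹ = [[−80, −48], [−32, −16]] · [[1, −3], [−2, 5]] = [[16, 0], [0, 16]].

[[16, 0], [0, 16]]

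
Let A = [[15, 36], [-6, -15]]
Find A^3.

tr A = 0 and det A = -9, so the characteristic polynomial is λ² − (0)λ + (-9) with roots -3 and 3.
Eigenvectors give P = [[-2, 3], [1, -1]] with P⁻¹ = [[1, 3], [1, 2]], and A = P·diag(-3, 3)·P⁻¹.
Then A^3 = P·diag(-27, 27)·P⁻¹ = [[54, 81], [-27, -27]] · [[1, 3], [1, 2]] = [[135, 324], [-54, -135]].

[[135, 324], [-54, -135]]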